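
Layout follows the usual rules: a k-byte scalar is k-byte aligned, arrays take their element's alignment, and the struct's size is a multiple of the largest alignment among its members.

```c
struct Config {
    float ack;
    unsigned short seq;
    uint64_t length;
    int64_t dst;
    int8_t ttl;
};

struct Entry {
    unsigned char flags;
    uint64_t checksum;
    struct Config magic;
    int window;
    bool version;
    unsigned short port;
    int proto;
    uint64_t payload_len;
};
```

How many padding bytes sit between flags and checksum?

Config: 0..4  ack  (4B, 4-aligned); 4..6  seq  (2B, 2-aligned); 6..8  -- padding (2B); 8..16  length  (8B, 8-aligned); 16..24  dst  (8B, 8-aligned); 24..25  ttl  (1B, 1-aligned); 25..32  -- tail padding (7B); sizeof = 32, alignof = 8
0..1  flags  (1B, 1-aligned)
1..8  -- padding (7B)
8..16  checksum  (8B, 8-aligned)

7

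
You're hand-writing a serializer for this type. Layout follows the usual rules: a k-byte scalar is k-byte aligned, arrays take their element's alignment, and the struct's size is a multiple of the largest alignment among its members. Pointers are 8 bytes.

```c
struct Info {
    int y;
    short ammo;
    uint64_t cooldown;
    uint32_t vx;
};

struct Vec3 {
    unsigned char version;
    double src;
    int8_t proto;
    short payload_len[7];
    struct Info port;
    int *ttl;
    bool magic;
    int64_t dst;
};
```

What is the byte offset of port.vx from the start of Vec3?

48

Info: y at 0 (size 4, align 4) → ends 4; ammo at 4 (size 2, align 2) → ends 6; pad 2 to align 8 for cooldown; cooldown at 8 (size 8, align 8) → ends 16; vx at 16 (size 4, align 4) → ends 20; tail pad 4 to reach multiple of 8; total 24 bytes, alignment 8
version at 0 (size 1, align 1) → ends 1
pad 7 to align 8 for src
src at 8 (size 8, align 8) → ends 16
proto at 16 (size 1, align 1) → ends 17
pad 1 to align 2 for payload_len
payload_len at 18 (size 14, align 2) → ends 32
port at 32 (size 24, align 8) → ends 56
within Info: vx at 16
32 + 16 = 48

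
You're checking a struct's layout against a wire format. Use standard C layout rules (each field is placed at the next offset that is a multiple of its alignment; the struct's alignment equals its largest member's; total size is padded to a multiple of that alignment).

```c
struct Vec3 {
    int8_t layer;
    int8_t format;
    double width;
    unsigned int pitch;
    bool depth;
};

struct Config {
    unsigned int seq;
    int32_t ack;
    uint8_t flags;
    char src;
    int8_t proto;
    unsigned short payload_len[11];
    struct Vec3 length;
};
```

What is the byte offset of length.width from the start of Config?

Vec3: 0..1  layer  (1B, 1-aligned); 1..2  format  (1B, 1-aligned); 2..8  -- padding (6B); 8..16  width  (8B, 8-aligned); 16..20  pitch  (4B, 4-aligned); 20..21  depth  (1B, 1-aligned); 21..24  -- tail padding (3B); sizeof = 24, alignof = 8
0..4  seq  (4B, 4-aligned)
4..8  ack  (4B, 4-aligned)
8..9  flags  (1B, 1-aligned)
9..10  src  (1B, 1-aligned)
10..11  proto  (1B, 1-aligned)
11..12  -- padding (1B)
12..34  payload_len  (22B, 2-aligned)
34..40  -- padding (6B)
40..64  length  (24B, 8-aligned)
within Vec3: width at 8
40 + 8 = 48

48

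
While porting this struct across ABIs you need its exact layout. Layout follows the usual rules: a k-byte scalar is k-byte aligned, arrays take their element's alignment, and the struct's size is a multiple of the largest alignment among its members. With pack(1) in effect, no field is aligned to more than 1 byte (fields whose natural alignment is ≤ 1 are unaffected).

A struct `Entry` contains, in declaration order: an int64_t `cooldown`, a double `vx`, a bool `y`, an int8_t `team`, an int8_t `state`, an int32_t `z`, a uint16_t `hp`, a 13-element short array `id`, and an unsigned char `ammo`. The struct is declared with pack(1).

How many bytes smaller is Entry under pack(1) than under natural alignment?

4

natural layout:
  0..8  cooldown  (8B, 8-aligned)
  8..16  vx  (8B, 8-aligned)
  16..17  y  (1B, 1-aligned)
  17..18  team  (1B, 1-aligned)
  18..19  state  (1B, 1-aligned)
  19..20  -- padding (1B)
  20..24  z  (4B, 4-aligned)
  24..26  hp  (2B, 2-aligned)
  26..52  id  (26B, 2-aligned)
  52..53  ammo  (1B, 1-aligned)
  53..56  -- tail padding (3B)
  sizeof = 56, alignof = 8
packed(1) layout:
  0..8  cooldown  (8B, 1-aligned)
  8..16  vx  (8B, 1-aligned)
  16..17  y  (1B, 1-aligned)
  17..18  team  (1B, 1-aligned)
  18..19  state  (1B, 1-aligned)
  19..23  z  (4B, 1-aligned)
  23..25  hp  (2B, 1-aligned)
  25..51  id  (26B, 1-aligned)
  51..52  ammo  (1B, 1-aligned)
  sizeof = 52, alignof = 1
56 − 52 = 4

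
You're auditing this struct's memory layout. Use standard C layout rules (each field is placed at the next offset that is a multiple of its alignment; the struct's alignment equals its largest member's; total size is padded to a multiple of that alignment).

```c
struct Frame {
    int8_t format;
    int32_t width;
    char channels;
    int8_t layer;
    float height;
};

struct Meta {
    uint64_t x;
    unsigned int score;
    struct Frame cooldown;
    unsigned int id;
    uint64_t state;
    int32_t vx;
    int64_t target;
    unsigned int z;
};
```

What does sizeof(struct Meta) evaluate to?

64 bytes

Frame: 0..1  format  (1B, 1-aligned); 1..4  -- padding (3B); 4..8  width  (4B, 4-aligned); 8..9  channels  (1B, 1-aligned); 9..10  layer  (1B, 1-aligned); 10..12  -- padding (2B); 12..16  height  (4B, 4-aligned); sizeof = 16, alignof = 4
0..8  x  (8B, 8-aligned)
8..12  score  (4B, 4-aligned)
12..28  cooldown  (16B, 4-aligned)
28..32  id  (4B, 4-aligned)
32..40  state  (8B, 8-aligned)
40..44  vx  (4B, 4-aligned)
44..48  -- padding (4B)
48..56  target  (8B, 8-aligned)
56..60  z  (4B, 4-aligned)
60..64  -- tail padding (4B)
sizeof = 64, alignof = 8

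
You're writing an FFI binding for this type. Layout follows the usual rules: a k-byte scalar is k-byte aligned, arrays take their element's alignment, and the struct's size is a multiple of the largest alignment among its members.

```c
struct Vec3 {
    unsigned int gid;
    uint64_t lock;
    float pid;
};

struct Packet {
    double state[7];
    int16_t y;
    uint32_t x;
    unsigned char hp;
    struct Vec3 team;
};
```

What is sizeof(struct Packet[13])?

1248

Vec3: gid at 0 (size 4, align 4) → ends 4; pad 4 to align 8 for lock; lock at 8 (size 8, align 8) → ends 16; pid at 16 (size 4, align 4) → ends 20; tail pad 4 to reach multiple of 8; total 24 bytes, alignment 8
state at 0 (size 56, align 8) → ends 56
y at 56 (size 2, align 2) → ends 58
pad 2 to align 4 for x
x at 60 (size 4, align 4) → ends 64
hp at 64 (size 1, align 1) → ends 65
pad 7 to align 8 for team
team at 72 (size 24, align 8) → ends 96
total 96 bytes, alignment 8
array of 13: 13 × 96 = 1248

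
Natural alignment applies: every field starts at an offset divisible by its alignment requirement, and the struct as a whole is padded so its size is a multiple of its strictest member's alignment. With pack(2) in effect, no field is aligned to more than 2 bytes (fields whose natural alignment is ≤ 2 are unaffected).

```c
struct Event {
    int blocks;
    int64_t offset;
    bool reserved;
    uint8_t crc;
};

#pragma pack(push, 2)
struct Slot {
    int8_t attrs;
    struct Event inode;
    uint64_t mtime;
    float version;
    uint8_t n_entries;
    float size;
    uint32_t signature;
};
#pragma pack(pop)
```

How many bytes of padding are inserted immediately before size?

Event: @0: blocks [4B, align 4] → 4; +4 pad (align 8); @8: offset [8B, align 8] → 16; @16: reserved [1B, align 1] → 17; @17: crc [1B, align 1] → 18; +6 tail pad (align 8); size 24, align 8
@0: attrs [1B, align 1] → 1
+1 pad (align 2)
@2: inode [24B, align 2] → 26
@26: mtime [8B, align 2] → 34
@34: version [4B, align 2] → 38
@38: n_entries [1B, align 1] → 39
+1 pad (align 2)
@40: size [4B, align 2] → 44

1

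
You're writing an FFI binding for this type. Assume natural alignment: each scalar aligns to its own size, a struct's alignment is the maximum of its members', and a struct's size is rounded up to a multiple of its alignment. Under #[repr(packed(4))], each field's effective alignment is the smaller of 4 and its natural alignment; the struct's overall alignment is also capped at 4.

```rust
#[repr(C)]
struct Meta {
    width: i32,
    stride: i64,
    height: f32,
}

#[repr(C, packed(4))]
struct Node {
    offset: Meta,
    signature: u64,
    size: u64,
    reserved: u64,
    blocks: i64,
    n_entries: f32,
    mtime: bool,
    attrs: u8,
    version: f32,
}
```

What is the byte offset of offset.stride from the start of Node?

Meta: width at 0 (size 4, align 4) → ends 4; pad 4 to align 8 for stride; stride at 8 (size 8, align 8) → ends 16; height at 16 (size 4, align 4) → ends 20; tail pad 4 to reach multiple of 8; total 24 bytes, alignment 8
offset at 0 (size 24, align 4) → ends 24
within Meta: stride at 8
0 + 8 = 8

8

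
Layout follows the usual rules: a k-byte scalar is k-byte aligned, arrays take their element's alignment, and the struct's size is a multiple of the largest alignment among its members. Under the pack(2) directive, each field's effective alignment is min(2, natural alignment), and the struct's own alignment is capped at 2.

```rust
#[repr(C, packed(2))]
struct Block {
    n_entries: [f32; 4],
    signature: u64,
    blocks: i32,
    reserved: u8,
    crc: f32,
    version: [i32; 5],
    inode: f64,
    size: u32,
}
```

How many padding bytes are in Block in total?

1

0..16  n_entries  (16B, 2-aligned)
16..24  signature  (8B, 2-aligned)
24..28  blocks  (4B, 2-aligned)
28..29  reserved  (1B, 1-aligned)
29..30  -- padding (1B)
30..34  crc  (4B, 2-aligned)
34..54  version  (20B, 2-aligned)
54..62  inode  (8B, 2-aligned)
62..66  size  (4B, 2-aligned)
sizeof = 66, alignof = 2
data bytes 65, size 66 → padding 1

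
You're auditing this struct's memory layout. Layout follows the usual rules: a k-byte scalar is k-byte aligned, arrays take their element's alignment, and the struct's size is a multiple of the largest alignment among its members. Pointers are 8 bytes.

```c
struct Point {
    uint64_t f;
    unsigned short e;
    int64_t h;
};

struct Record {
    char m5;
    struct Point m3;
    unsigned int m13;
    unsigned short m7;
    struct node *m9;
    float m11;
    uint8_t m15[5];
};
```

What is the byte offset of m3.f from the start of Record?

8

Point: @0: f [8B, align 8] → 8; @8: e [2B, align 2] → 10; +6 pad (align 8); @16: h [8B, align 8] → 24; size 24, align 8
@0: m5 [1B, align 1] → 1
+7 pad (align 8)
@8: m3 [24B, align 8] → 32
within Point: f at 0
8 + 0 = 8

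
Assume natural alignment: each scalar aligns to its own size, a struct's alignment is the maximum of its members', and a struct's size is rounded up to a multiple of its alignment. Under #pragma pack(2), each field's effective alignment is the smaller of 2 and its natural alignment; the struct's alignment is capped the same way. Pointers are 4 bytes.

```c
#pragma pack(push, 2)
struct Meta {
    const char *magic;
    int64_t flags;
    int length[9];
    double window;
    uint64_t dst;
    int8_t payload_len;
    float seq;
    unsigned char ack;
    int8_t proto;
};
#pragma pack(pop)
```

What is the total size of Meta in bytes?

72

0..4  magic  (4B, 2-aligned)
4..12  flags  (8B, 2-aligned)
12..48  length  (36B, 2-aligned)
48..56  window  (8B, 2-aligned)
56..64  dst  (8B, 2-aligned)
64..65  payload_len  (1B, 1-aligned)
65..66  -- padding (1B)
66..70  seq  (4B, 2-aligned)
70..71  ack  (1B, 1-aligned)
71..72  proto  (1B, 1-aligned)
sizeof = 72, alignof = 2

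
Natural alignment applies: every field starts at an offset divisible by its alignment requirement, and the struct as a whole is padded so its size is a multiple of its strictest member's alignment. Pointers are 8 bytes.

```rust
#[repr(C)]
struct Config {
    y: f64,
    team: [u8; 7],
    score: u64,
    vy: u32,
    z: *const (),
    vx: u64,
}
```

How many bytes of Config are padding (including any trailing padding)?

0..8  y  (8B, 8-aligned)
8..15  team  (7B, 1-aligned)
15..16  -- padding (1B)
16..24  score  (8B, 8-aligned)
24..28  vy  (4B, 4-aligned)
28..32  -- padding (4B)
32..40  z  (8B, 8-aligned)
40..48  vx  (8B, 8-aligned)
sizeof = 48, alignof = 8
data bytes 43, size 48 → padding 5

5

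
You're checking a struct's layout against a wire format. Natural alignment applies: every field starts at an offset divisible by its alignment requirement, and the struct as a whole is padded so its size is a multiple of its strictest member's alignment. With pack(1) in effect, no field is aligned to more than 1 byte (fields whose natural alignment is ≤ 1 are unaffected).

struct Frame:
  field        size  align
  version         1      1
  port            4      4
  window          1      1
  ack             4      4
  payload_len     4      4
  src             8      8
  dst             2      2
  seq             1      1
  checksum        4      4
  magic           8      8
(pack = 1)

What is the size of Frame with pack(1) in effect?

37

version at 0 (size 1, align 1) → ends 1
port at 1 (size 4, align 1) → ends 5
window at 5 (size 1, align 1) → ends 6
ack at 6 (size 4, align 1) → ends 10
payload_len at 10 (size 4, align 1) → ends 14
src at 14 (size 8, align 1) → ends 22
dst at 22 (size 2, align 1) → ends 24
seq at 24 (size 1, align 1) → ends 25
checksum at 25 (size 4, align 1) → ends 29
magic at 29 (size 8, align 1) → ends 37
total 37 bytes, alignment 1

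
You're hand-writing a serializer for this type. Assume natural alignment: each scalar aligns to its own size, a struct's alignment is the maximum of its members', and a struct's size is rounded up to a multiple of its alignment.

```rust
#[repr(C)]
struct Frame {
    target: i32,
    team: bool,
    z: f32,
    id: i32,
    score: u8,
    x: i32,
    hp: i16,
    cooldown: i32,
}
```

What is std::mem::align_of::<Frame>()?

4

member alignments: target=4, team=1, z=4, id=4, score=1, x=4, hp=2, cooldown=4
max = 4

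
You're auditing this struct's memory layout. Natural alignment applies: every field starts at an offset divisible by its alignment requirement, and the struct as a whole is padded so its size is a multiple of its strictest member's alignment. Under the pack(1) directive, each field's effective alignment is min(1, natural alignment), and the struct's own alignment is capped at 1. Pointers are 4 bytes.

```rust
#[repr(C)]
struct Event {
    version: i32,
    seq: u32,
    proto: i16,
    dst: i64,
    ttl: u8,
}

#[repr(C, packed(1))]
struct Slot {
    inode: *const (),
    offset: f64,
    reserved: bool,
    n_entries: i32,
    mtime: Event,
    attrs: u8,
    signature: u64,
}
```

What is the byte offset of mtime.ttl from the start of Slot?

Event: @0: version [4B, align 4] → 4; @4: seq [4B, align 4] → 8; @8: proto [2B, align 2] → 10; +6 pad (align 8); @16: dst [8B, align 8] → 24; @24: ttl [1B, align 1] → 25; +7 tail pad (align 8); size 32, align 8
@0: inode [4B, align 1] → 4
@4: offset [8B, align 1] → 12
@12: reserved [1B, align 1] → 13
@13: n_entries [4B, align 1] → 17
@17: mtime [32B, align 1] → 49
within Event: ttl at 24
17 + 24 = 41

41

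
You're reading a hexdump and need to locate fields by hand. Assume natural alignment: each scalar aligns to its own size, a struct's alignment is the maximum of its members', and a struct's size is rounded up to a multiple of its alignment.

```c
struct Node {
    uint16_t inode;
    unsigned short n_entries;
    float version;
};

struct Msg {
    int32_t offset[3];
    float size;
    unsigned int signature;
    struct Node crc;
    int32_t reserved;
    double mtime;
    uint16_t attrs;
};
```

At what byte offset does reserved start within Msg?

28

Node: 0..2  inode  (2B, 2-aligned); 2..4  n_entries  (2B, 2-aligned); 4..8  version  (4B, 4-aligned); sizeof = 8, alignof = 4
0..12  offset  (12B, 4-aligned)
12..16  size  (4B, 4-aligned)
16..20  signature  (4B, 4-aligned)
20..28  crc  (8B, 4-aligned)
28..32  reserved  (4B, 4-aligned)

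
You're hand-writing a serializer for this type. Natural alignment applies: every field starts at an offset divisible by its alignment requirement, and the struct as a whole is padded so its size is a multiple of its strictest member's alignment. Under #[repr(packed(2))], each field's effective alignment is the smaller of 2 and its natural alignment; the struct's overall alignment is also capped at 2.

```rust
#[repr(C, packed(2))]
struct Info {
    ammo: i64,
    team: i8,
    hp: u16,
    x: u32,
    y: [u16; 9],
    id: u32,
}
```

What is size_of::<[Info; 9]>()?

0..8  ammo  (8B, 2-aligned)
8..9  team  (1B, 1-aligned)
9..10  -- padding (1B)
10..12  hp  (2B, 2-aligned)
12..16  x  (4B, 2-aligned)
16..34  y  (18B, 2-aligned)
34..38  id  (4B, 2-aligned)
sizeof = 38, alignof = 2
array of 9: 9 × 38 = 342

342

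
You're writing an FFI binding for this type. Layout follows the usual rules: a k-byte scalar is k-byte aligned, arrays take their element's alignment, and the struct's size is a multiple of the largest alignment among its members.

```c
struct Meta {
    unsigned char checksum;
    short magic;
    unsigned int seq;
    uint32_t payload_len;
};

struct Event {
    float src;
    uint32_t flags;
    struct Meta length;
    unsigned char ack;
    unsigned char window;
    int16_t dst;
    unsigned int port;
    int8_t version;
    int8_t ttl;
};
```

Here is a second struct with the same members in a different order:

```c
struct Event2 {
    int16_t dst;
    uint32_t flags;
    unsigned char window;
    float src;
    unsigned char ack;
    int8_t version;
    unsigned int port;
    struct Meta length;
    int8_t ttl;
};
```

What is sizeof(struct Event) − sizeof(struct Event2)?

Meta: checksum at 0 (size 1, align 1) → ends 1; pad 1 to align 2 for magic; magic at 2 (size 2, align 2) → ends 4; seq at 4 (size 4, align 4) → ends 8; payload_len at 8 (size 4, align 4) → ends 12; total 12 bytes, alignment 4
src at 0 (size 4, align 4) → ends 4
flags at 4 (size 4, align 4) → ends 8
length at 8 (size 12, align 4) → ends 20
ack at 20 (size 1, align 1) → ends 21
window at 21 (size 1, align 1) → ends 22
dst at 22 (size 2, align 2) → ends 24
port at 24 (size 4, align 4) → ends 28
version at 28 (size 1, align 1) → ends 29
ttl at 29 (size 1, align 1) → ends 30
tail pad 2 to reach multiple of 4
total 32 bytes, alignment 4
— Event2 —
dst at 0 (size 2, align 2) → ends 2
pad 2 to align 4 for flags
flags at 4 (size 4, align 4) → ends 8
window at 8 (size 1, align 1) → ends 9
pad 3 to align 4 for src
src at 12 (size 4, align 4) → ends 16
ack at 16 (size 1, align 1) → ends 17
version at 17 (size 1, align 1) → ends 18
pad 2 to align 4 for port
port at 20 (size 4, align 4) → ends 24
length at 24 (size 12, align 4) → ends 36
ttl at 36 (size 1, align 1) → ends 37
tail pad 3 to reach multiple of 4
total 40 bytes, alignment 4
32 − 40 = -8

-8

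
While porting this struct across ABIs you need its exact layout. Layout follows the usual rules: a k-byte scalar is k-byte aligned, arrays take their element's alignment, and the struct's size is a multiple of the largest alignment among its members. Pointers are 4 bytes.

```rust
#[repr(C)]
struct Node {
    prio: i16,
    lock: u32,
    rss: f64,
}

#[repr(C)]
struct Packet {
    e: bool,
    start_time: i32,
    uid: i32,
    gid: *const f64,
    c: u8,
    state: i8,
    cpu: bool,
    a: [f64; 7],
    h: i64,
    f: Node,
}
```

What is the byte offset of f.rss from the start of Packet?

Node: @0: prio [2B, align 2] → 2; +2 pad (align 4); @4: lock [4B, align 4] → 8; @8: rss [8B, align 8] → 16; size 16, align 8
@0: e [1B, align 1] → 1
+3 pad (align 4)
@4: start_time [4B, align 4] → 8
@8: uid [4B, align 4] → 12
@12: gid [4B, align 4] → 16
@16: c [1B, align 1] → 17
@17: state [1B, align 1] → 18
@18: cpu [1B, align 1] → 19
+5 pad (align 8)
@24: a [56B, align 8] → 80
@80: h [8B, align 8] → 88
@88: f [16B, align 8] → 104
within Node: rss at 8
88 + 8 = 96

96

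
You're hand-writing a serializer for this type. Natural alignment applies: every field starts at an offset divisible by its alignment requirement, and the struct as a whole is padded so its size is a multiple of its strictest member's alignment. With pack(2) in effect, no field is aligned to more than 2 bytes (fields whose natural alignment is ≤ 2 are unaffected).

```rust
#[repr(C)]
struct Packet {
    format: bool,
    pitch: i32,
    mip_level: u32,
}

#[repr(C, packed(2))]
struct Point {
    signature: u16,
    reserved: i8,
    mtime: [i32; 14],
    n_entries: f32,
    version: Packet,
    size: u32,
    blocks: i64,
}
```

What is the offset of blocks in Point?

Packet: @0: format [1B, align 1] → 1; +3 pad (align 4); @4: pitch [4B, align 4] → 8; @8: mip_level [4B, align 4] → 12; size 12, align 4
@0: signature [2B, align 2] → 2
@2: reserved [1B, align 1] → 3
+1 pad (align 2)
@4: mtime [56B, align 2] → 60
@60: n_entries [4B, align 2] → 64
@64: version [12B, align 2] → 76
@76: size [4B, align 2] → 80
@80: blocks [8B, align 2] → 88

80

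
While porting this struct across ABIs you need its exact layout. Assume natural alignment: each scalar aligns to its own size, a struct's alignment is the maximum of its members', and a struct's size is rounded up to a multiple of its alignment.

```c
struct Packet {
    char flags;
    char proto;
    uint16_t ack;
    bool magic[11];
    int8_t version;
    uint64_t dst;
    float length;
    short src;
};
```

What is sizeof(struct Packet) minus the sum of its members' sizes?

2

flags at 0 (size 1, align 1) → ends 1
proto at 1 (size 1, align 1) → ends 2
ack at 2 (size 2, align 2) → ends 4
magic at 4 (size 11, align 1) → ends 15
version at 15 (size 1, align 1) → ends 16
dst at 16 (size 8, align 8) → ends 24
length at 24 (size 4, align 4) → ends 28
src at 28 (size 2, align 2) → ends 30
tail pad 2 to reach multiple of 8
total 32 bytes, alignment 8
data bytes 30, size 32 → padding 2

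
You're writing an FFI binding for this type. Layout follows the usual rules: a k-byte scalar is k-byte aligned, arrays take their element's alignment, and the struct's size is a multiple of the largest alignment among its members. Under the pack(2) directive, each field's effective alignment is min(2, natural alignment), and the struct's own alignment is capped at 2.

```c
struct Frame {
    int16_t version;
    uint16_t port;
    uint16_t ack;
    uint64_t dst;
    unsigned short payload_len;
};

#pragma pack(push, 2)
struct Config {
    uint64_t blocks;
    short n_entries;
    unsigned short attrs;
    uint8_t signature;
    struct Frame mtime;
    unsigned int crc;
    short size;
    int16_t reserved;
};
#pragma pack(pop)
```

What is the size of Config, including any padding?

Frame: 0..2  version  (2B, 2-aligned); 2..4  port  (2B, 2-aligned); 4..6  ack  (2B, 2-aligned); 6..8  -- padding (2B); 8..16  dst  (8B, 8-aligned); 16..18  payload_len  (2B, 2-aligned); 18..24  -- tail padding (6B); sizeof = 24, alignof = 8
0..8  blocks  (8B, 2-aligned)
8..10  n_entries  (2B, 2-aligned)
10..12  attrs  (2B, 2-aligned)
12..13  signature  (1B, 1-aligned)
13..14  -- padding (1B)
14..38  mtime  (24B, 2-aligned)
38..42  crc  (4B, 2-aligned)
42..44  size  (2B, 2-aligned)
44..46  reserved  (2B, 2-aligned)
sizeof = 46, alignof = 2

46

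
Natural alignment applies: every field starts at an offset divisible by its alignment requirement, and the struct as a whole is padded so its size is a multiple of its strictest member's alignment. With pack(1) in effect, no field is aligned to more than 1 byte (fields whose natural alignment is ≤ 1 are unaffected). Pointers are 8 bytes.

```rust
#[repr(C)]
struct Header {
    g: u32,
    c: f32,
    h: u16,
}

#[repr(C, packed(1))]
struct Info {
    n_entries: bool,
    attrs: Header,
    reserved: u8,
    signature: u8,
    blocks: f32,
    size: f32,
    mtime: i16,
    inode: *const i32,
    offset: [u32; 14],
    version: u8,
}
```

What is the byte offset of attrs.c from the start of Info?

5

Header: @0: g [4B, align 4] → 4; @4: c [4B, align 4] → 8; @8: h [2B, align 2] → 10; +2 tail pad (align 4); size 12, align 4
@0: n_entries [1B, align 1] → 1
@1: attrs [12B, align 1] → 13
within Header: c at 4
1 + 4 = 5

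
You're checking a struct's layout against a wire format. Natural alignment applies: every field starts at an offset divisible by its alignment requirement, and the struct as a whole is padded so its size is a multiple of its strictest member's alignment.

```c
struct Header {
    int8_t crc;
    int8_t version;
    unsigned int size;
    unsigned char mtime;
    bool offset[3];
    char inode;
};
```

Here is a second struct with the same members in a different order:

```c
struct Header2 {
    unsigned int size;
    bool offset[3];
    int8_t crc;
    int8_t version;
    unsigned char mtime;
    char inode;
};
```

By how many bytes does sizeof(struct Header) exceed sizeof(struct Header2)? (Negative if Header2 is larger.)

4

crc at 0 (size 1, align 1) → ends 1
version at 1 (size 1, align 1) → ends 2
pad 2 to align 4 for size
size at 4 (size 4, align 4) → ends 8
mtime at 8 (size 1, align 1) → ends 9
offset at 9 (size 3, align 1) → ends 12
inode at 12 (size 1, align 1) → ends 13
tail pad 3 to reach multiple of 4
total 16 bytes, alignment 4
— Header2 —
size at 0 (size 4, align 4) → ends 4
offset at 4 (size 3, align 1) → ends 7
crc at 7 (size 1, align 1) → ends 8
version at 8 (size 1, align 1) → ends 9
mtime at 9 (size 1, align 1) → ends 10
inode at 10 (size 1, align 1) → ends 11
tail pad 1 to reach multiple of 4
total 12 bytes, alignment 4
16 − 12 = 4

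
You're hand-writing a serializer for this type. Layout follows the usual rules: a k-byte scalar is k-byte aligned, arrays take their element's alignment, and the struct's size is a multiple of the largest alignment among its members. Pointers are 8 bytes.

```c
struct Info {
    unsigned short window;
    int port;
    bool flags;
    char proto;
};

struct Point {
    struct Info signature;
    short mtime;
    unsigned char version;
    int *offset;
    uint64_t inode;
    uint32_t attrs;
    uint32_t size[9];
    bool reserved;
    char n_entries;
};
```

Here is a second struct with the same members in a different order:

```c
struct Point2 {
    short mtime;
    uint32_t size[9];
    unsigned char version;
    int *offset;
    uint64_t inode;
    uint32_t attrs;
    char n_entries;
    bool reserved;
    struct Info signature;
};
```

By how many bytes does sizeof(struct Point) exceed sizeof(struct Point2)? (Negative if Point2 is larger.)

Info: @0: window [2B, align 2] → 2; +2 pad (align 4); @4: port [4B, align 4] → 8; @8: flags [1B, align 1] → 9; @9: proto [1B, align 1] → 10; +2 tail pad (align 4); size 12, align 4
@0: signature [12B, align 4] → 12
@12: mtime [2B, align 2] → 14
@14: version [1B, align 1] → 15
+1 pad (align 8)
@16: offset [8B, align 8] → 24
@24: inode [8B, align 8] → 32
@32: attrs [4B, align 4] → 36
@36: size [36B, align 4] → 72
@72: reserved [1B, align 1] → 73
@73: n_entries [1B, align 1] → 74
+6 tail pad (align 8)
size 80, align 8
— Point2 —
@0: mtime [2B, align 2] → 2
+2 pad (align 4)
@4: size [36B, align 4] → 40
@40: version [1B, align 1] → 41
+7 pad (align 8)
@48: offset [8B, align 8] → 56
@56: inode [8B, align 8] → 64
@64: attrs [4B, align 4] → 68
@68: n_entries [1B, align 1] → 69
@69: reserved [1B, align 1] → 70
+2 pad (align 4)
@72: signature [12B, align 4] → 84
+4 tail pad (align 8)
size 88, align 8
80 − 88 = -8

-8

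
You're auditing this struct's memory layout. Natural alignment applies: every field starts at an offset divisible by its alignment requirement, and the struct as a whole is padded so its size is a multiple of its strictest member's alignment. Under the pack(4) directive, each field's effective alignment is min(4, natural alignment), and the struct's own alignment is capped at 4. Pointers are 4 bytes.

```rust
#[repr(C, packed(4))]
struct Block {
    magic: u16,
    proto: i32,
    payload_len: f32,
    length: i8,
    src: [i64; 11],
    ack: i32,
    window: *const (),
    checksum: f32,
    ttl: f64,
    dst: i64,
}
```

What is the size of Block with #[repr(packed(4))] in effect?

@0: magic [2B, align 2] → 2
+2 pad (align 4)
@4: proto [4B, align 4] → 8
@8: payload_len [4B, align 4] → 12
@12: length [1B, align 1] → 13
+3 pad (align 4)
@16: src [88B, align 4] → 104
@104: ack [4B, align 4] → 108
@108: window [4B, align 4] → 112
@112: checksum [4B, align 4] → 116
@116: ttl [8B, align 4] → 124
@124: dst [8B, align 4] → 132
size 132, align 4

132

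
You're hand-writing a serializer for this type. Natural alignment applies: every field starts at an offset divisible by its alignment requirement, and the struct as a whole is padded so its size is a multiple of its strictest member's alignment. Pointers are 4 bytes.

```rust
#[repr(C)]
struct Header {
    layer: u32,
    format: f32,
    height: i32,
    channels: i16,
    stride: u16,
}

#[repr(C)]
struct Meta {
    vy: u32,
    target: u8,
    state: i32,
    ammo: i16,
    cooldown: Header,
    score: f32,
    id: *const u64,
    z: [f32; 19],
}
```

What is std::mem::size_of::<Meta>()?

Header: 0..4  layer  (4B, 4-aligned); 4..8  format  (4B, 4-aligned); 8..12  height  (4B, 4-aligned); 12..14  channels  (2B, 2-aligned); 14..16  stride  (2B, 2-aligned); sizeof = 16, alignof = 4
0..4  vy  (4B, 4-aligned)
4..5  target  (1B, 1-aligned)
5..8  -- padding (3B)
8..12  state  (4B, 4-aligned)
12..14  ammo  (2B, 2-aligned)
14..16  -- padding (2B)
16..32  cooldown  (16B, 4-aligned)
32..36  score  (4B, 4-aligned)
36..40  id  (4B, 4-aligned)
40..116  z  (76B, 4-aligned)
sizeof = 116, alignof = 4

116 bytes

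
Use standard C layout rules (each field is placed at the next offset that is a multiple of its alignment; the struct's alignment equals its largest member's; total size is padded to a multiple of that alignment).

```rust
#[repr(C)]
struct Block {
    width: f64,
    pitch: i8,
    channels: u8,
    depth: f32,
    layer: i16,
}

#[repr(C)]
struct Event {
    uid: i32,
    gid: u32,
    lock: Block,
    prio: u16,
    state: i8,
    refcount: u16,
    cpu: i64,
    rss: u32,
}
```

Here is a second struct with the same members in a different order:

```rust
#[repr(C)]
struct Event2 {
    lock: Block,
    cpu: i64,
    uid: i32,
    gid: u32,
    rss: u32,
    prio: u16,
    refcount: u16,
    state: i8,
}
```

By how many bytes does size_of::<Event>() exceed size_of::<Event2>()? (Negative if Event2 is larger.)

Block: width at 0 (size 8, align 8) → ends 8; pitch at 8 (size 1, align 1) → ends 9; channels at 9 (size 1, align 1) → ends 10; pad 2 to align 4 for depth; depth at 12 (size 4, align 4) → ends 16; layer at 16 (size 2, align 2) → ends 18; tail pad 6 to reach multiple of 8; total 24 bytes, alignment 8
uid at 0 (size 4, align 4) → ends 4
gid at 4 (size 4, align 4) → ends 8
lock at 8 (size 24, align 8) → ends 32
prio at 32 (size 2, align 2) → ends 34
state at 34 (size 1, align 1) → ends 35
pad 1 to align 2 for refcount
refcount at 36 (size 2, align 2) → ends 38
pad 2 to align 8 for cpu
cpu at 40 (size 8, align 8) → ends 48
rss at 48 (size 4, align 4) → ends 52
tail pad 4 to reach multiple of 8
total 56 bytes, alignment 8
— Event2 —
lock at 0 (size 24, align 8) → ends 24
cpu at 24 (size 8, align 8) → ends 32
uid at 32 (size 4, align 4) → ends 36
gid at 36 (size 4, align 4) → ends 40
rss at 40 (size 4, align 4) → ends 44
prio at 44 (size 2, align 2) → ends 46
refcount at 46 (size 2, align 2) → ends 48
state at 48 (size 1, align 1) → ends 49
tail pad 7 to reach multiple of 8
total 56 bytes, alignment 8
56 − 56 = 0

0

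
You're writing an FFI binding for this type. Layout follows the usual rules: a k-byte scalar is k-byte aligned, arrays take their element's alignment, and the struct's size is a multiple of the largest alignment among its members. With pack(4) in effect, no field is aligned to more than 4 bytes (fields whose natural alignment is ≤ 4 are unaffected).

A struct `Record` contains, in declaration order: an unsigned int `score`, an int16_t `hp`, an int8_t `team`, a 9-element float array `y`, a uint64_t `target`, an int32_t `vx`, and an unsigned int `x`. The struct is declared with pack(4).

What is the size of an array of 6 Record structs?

score at 0 (size 4, align 4) → ends 4
hp at 4 (size 2, align 2) → ends 6
team at 6 (size 1, align 1) → ends 7
pad 1 to align 4 for y
y at 8 (size 36, align 4) → ends 44
target at 44 (size 8, align 4) → ends 52
vx at 52 (size 4, align 4) → ends 56
x at 56 (size 4, align 4) → ends 60
total 60 bytes, alignment 4
array of 6: 6 × 60 = 360

360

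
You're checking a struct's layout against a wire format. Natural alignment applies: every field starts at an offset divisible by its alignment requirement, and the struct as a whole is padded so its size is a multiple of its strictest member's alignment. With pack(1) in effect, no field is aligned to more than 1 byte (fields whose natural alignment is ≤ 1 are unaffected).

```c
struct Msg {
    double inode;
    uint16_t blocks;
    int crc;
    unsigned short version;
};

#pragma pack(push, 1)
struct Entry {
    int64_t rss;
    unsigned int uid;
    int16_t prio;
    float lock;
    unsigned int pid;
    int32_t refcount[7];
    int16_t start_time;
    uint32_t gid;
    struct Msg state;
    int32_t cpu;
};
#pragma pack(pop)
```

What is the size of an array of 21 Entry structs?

Msg: inode at 0 (size 8, align 8) → ends 8; blocks at 8 (size 2, align 2) → ends 10; pad 2 to align 4 for crc; crc at 12 (size 4, align 4) → ends 16; version at 16 (size 2, align 2) → ends 18; tail pad 6 to reach multiple of 8; total 24 bytes, alignment 8
rss at 0 (size 8, align 1) → ends 8
uid at 8 (size 4, align 1) → ends 12
prio at 12 (size 2, align 1) → ends 14
lock at 14 (size 4, align 1) → ends 18
pid at 18 (size 4, align 1) → ends 22
refcount at 22 (size 28, align 1) → ends 50
start_time at 50 (size 2, align 1) → ends 52
gid at 52 (size 4, align 1) → ends 56
state at 56 (size 24, align 1) → ends 80
cpu at 80 (size 4, align 1) → ends 84
total 84 bytes, alignment 1
array of 21: 21 × 84 = 1764

1764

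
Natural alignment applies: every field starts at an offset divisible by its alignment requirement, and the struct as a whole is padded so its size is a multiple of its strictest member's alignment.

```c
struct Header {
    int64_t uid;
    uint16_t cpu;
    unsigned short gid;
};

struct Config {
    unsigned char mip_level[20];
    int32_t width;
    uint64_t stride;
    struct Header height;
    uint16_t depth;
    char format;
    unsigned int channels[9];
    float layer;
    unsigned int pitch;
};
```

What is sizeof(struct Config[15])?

Header: 0..8  uid  (8B, 8-aligned); 8..10  cpu  (2B, 2-aligned); 10..12  gid  (2B, 2-aligned); 12..16  -- tail padding (4B); sizeof = 16, alignof = 8
0..20  mip_level  (20B, 1-aligned)
20..24  width  (4B, 4-aligned)
24..32  stride  (8B, 8-aligned)
32..48  height  (16B, 8-aligned)
48..50  depth  (2B, 2-aligned)
50..51  format  (1B, 1-aligned)
51..52  -- padding (1B)
52..88  channels  (36B, 4-aligned)
88..92  layer  (4B, 4-aligned)
92..96  pitch  (4B, 4-aligned)
sizeof = 96, alignof = 8
array of 15: 15 × 96 = 1440

1440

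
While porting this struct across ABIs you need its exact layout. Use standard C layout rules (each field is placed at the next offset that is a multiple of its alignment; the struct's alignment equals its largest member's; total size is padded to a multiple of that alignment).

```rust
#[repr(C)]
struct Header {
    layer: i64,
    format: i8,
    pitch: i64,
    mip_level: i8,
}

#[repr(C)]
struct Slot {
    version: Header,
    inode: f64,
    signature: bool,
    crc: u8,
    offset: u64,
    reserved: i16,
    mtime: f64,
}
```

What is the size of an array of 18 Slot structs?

1296

Header: layer at 0 (size 8, align 8) → ends 8; format at 8 (size 1, align 1) → ends 9; pad 7 to align 8 for pitch; pitch at 16 (size 8, align 8) → ends 24; mip_level at 24 (size 1, align 1) → ends 25; tail pad 7 to reach multiple of 8; total 32 bytes, alignment 8
version at 0 (size 32, align 8) → ends 32
inode at 32 (size 8, align 8) → ends 40
signature at 40 (size 1, align 1) → ends 41
crc at 41 (size 1, align 1) → ends 42
pad 6 to align 8 for offset
offset at 48 (size 8, align 8) → ends 56
reserved at 56 (size 2, align 2) → ends 58
pad 6 to align 8 for mtime
mtime at 64 (size 8, align 8) → ends 72
total 72 bytes, alignment 8
array of 18: 18 × 72 = 1296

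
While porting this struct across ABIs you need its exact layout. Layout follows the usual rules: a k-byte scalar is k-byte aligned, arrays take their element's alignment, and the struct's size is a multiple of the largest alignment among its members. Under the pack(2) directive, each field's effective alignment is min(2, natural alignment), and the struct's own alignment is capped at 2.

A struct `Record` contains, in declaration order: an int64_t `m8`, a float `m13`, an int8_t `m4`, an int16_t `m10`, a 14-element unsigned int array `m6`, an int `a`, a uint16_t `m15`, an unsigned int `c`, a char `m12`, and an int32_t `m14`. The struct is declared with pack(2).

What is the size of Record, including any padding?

88

@0: m8 [8B, align 2] → 8
@8: m13 [4B, align 2] → 12
@12: m4 [1B, align 1] → 13
+1 pad (align 2)
@14: m10 [2B, align 2] → 16
@16: m6 [56B, align 2] → 72
@72: a [4B, align 2] → 76
@76: m15 [2B, align 2] → 78
@78: c [4B, align 2] → 82
@82: m12 [1B, align 1] → 83
+1 pad (align 2)
@84: m14 [4B, align 2] → 88
size 88, align 2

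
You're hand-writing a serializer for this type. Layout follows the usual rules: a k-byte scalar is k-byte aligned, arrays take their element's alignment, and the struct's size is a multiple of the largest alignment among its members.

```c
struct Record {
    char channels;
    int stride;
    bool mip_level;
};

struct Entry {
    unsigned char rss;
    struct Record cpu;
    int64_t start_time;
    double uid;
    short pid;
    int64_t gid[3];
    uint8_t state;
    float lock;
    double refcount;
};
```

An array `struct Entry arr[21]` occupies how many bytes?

Record: 0..1  channels  (1B, 1-aligned); 1..4  -- padding (3B); 4..8  stride  (4B, 4-aligned); 8..9  mip_level  (1B, 1-aligned); 9..12  -- tail padding (3B); sizeof = 12, alignof = 4
0..1  rss  (1B, 1-aligned)
1..4  -- padding (3B)
4..16  cpu  (12B, 4-aligned)
16..24  start_time  (8B, 8-aligned)
24..32  uid  (8B, 8-aligned)
32..34  pid  (2B, 2-aligned)
34..40  -- padding (6B)
40..64  gid  (24B, 8-aligned)
64..65  state  (1B, 1-aligned)
65..68  -- padding (3B)
68..72  lock  (4B, 4-aligned)
72..80  refcount  (8B, 8-aligned)
sizeof = 80, alignof = 8
array of 21: 21 × 80 = 1680

1680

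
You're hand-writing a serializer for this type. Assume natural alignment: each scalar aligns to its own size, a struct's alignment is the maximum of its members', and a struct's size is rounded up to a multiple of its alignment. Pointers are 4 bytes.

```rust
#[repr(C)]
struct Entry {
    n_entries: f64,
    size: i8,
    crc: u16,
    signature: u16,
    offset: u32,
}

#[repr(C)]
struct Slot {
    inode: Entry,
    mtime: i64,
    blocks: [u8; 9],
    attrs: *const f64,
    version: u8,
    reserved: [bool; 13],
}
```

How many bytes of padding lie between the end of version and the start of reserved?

Entry: @0: n_entries [8B, align 8] → 8; @8: size [1B, align 1] → 9; +1 pad (align 2); @10: crc [2B, align 2] → 12; @12: signature [2B, align 2] → 14; +2 pad (align 4); @16: offset [4B, align 4] → 20; +4 tail pad (align 8); size 24, align 8
@0: inode [24B, align 8] → 24
@24: mtime [8B, align 8] → 32
@32: blocks [9B, align 1] → 41
+3 pad (align 4)
@44: attrs [4B, align 4] → 48
@48: version [1B, align 1] → 49
@49: reserved [13B, align 1] → 62

0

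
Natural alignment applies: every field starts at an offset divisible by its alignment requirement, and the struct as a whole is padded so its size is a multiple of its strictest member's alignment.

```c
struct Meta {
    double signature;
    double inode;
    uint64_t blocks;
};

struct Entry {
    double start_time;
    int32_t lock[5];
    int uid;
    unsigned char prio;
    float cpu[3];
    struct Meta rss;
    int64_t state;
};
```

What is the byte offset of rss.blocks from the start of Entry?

64

Meta: signature at 0 (size 8, align 8) → ends 8; inode at 8 (size 8, align 8) → ends 16; blocks at 16 (size 8, align 8) → ends 24; total 24 bytes, alignment 8
start_time at 0 (size 8, align 8) → ends 8
lock at 8 (size 20, align 4) → ends 28
uid at 28 (size 4, align 4) → ends 32
prio at 32 (size 1, align 1) → ends 33
pad 3 to align 4 for cpu
cpu at 36 (size 12, align 4) → ends 48
rss at 48 (size 24, align 8) → ends 72
within Meta: blocks at 16
48 + 16 = 64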